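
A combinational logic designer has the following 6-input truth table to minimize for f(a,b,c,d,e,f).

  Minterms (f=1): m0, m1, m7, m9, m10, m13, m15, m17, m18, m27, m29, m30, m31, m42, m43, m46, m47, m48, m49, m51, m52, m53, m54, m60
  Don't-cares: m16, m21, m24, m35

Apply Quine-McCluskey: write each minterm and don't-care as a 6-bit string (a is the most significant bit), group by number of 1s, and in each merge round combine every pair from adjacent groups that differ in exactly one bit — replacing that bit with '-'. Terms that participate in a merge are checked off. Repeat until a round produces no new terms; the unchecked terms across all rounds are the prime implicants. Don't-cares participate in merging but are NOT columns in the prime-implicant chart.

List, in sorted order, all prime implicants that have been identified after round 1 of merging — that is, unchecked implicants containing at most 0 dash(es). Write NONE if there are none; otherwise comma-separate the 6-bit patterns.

NONE

Round 0: 000000✓ 000001✓ 000111✓ 001001✓ 001010✓ 001101✓ 001111✓ 010000✓ 010001✓ 010010✓ 010101✓ 011000✓ 011011✓ 011101✓ 011110✓ 011111✓ 100011✓ 101010✓ 101011✓ 101110✓ 101111✓ 110000✓ 110001✓ 110011✓ 110100✓ 110101✓ 110110✓ 111100✓
Round 1: -01010 -01111 -10000✓ -10001✓ -10101✓ 0-0000✓ 0-0001✓ 0-1101✓ 0-1111✓ 00-001 00-111 00000-✓ 001-01 0011-1✓ 01-000 01-101 010-01✓ 0100-0 01000-✓ 011-11 0111-1✓ 01111- 1-0011 10-011 101-10✓ 101-11✓ 10101-✓ 10111-✓ 11-100 110-00✓ 110-01✓ 1100-1 11000-✓ 1101-0 11010-✓
Round 2: -10-01 -1000- 0-000- 0-11-1 101-1- 110-0-
PIs = {-01010, -01111, -10-01, -1000-, 0-000-, 0-11-1, 00-001, 00-111, 001-01, 01-000, 01-101, 0100-0, 011-11, 01111-, 1-0011, 10-011, 101-1-, 11-100, 110-0-, 1100-1, 1101-0}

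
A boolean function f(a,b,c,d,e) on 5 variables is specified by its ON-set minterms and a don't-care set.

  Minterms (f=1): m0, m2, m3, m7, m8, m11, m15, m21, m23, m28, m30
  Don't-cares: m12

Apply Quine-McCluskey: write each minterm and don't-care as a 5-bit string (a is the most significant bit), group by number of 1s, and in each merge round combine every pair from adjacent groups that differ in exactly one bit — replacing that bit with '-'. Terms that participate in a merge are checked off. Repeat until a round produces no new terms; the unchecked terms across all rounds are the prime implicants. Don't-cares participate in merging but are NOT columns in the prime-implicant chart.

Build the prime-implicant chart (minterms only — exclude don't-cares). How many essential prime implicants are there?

size-2^0 implicants → 00000(✓)  00010(✓)  00011(✓)  00111(✓)  01000(✓)  01011(✓)  01100(✓)  01111(✓)  10101(✓)  10111(✓)  11100(✓)  11110(✓)
size-2^1 implicants → -0111  -1100  0-000  0-011(✓)  0-111(✓)  00-11(✓)  000-0  0001-  01-00  01-11(✓)  101-1  111-0
size-2^2 implicants → 0--11
Unchecked terms (primes): -0111, -1100, 0--11, 0-000, 000-0, 0001-, 01-00, 101-1, 111-0
Minterm coverage:
  m0 ⊆ 0-000,000-0
  m2 ⊆ 000-0,0001-
  m3 ⊆ 0--11,0001-
  m7 ⊆ -0111,0--11
  m8 ⊆ 0-000,01-00
  m11 ⊆ 0--11 [E]
  m15 ⊆ 0--11 [E]
  m21 ⊆ 101-1 [E]
  m23 ⊆ -0111,101-1
  m28 ⊆ -1100,111-0
  m30 ⊆ 111-0 [E]
E = {0--11, 101-1, 111-0}

3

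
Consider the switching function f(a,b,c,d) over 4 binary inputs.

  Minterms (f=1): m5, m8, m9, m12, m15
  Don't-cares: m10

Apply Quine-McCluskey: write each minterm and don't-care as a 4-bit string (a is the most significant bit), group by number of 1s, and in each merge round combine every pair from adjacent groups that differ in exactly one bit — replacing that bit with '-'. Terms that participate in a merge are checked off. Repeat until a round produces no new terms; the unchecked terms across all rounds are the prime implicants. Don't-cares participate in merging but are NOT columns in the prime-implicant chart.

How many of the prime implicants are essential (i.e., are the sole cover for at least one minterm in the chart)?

4

Round 0: 0101 1000✓ 1001✓ 1010✓ 1100✓ 1111
Round 1: 1-00 10-0 100-
PIs = {0101, 1-00, 10-0, 100-, 1111}
Coverage chart:
  m5: 0101 ←essential
  m8: 1-00,10-0,100-
  m9: 100- ←essential
  m12: 1-00 ←essential
  m15: 1111 ←essential
Essential: 0101, 1-00, 100-, 1111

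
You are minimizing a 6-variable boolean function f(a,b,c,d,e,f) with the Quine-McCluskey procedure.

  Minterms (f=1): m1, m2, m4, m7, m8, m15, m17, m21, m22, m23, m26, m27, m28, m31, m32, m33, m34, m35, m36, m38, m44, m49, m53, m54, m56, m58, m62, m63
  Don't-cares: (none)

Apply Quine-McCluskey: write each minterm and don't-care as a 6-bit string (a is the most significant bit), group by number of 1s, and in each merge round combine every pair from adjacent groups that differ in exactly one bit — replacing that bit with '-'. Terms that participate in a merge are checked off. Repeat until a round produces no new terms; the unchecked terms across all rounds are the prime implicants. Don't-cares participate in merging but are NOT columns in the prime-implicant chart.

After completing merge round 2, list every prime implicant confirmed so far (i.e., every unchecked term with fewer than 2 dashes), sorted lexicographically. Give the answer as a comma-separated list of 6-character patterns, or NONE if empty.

size-2^0 implicants → 000001(✓)  000010(✓)  000100(✓)  000111(✓)  001000  001111(✓)  010001(✓)  010101(✓)  010110(✓)  010111(✓)  011010(✓)  011011(✓)  011100  011111(✓)  100000(✓)  100001(✓)  100010(✓)  100011(✓)  100100(✓)  100110(✓)  101100(✓)  110001(✓)  110101(✓)  110110(✓)  111000(✓)  111010(✓)  111110(✓)  111111(✓)
size-2^1 implicants → -00001(✓)  -00010  -00100  -10001(✓)  -10101(✓)  -10110  -11010  -11111  0-0001(✓)  0-0111(✓)  0-1111(✓)  00-111(✓)  01-111(✓)  010-01(✓)  0101-1  01011-  011-11  01101-  1-0001(✓)  1-0110  10-100  100-00(✓)  100-10(✓)  1000-0(✓)  1000-1(✓)  10000-(✓)  10001-(✓)  1001-0(✓)  11-110  110-01(✓)  111-10  1110-0  11111-
size-2^2 implicants → --0001  -10-01  0--111  100--0  1000--
Unchecked terms (primes): --0001, -00010, -00100, -10-01, -10110, -11010, -11111, 0--111, 001000, 0101-1, 01011-, 011-11, 01101-, 011100, 1-0110, 10-100, 100--0, 1000--, 11-110, 111-10, 1110-0, 11111-

-00010, -00100, -10110, -11010, -11111, 001000, 0101-1, 01011-, 011-11, 01101-, 011100, 1-0110, 10-100, 11-110, 111-10, 1110-0, 11111-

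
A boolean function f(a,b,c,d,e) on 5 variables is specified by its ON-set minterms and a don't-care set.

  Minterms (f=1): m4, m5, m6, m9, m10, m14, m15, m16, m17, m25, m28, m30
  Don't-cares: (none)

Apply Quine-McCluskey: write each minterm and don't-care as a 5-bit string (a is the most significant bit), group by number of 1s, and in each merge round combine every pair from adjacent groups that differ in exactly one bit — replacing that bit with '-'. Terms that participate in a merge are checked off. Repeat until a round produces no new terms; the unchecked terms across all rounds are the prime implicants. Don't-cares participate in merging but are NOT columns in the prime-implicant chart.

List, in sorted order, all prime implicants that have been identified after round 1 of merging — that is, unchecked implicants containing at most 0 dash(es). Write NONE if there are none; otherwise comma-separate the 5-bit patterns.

NONE

Round 0: 00100✓ 00101✓ 00110✓ 01001✓ 01010✓ 01110✓ 01111✓ 10000✓ 10001✓ 11001✓ 11100✓ 11110✓
Round 1: -1001 -1110 0-110 001-0 0010- 01-10 0111- 1-001 1000- 111-0
PIs = {-1001, -1110, 0-110, 001-0, 0010-, 01-10, 0111-, 1-001, 1000-, 111-0}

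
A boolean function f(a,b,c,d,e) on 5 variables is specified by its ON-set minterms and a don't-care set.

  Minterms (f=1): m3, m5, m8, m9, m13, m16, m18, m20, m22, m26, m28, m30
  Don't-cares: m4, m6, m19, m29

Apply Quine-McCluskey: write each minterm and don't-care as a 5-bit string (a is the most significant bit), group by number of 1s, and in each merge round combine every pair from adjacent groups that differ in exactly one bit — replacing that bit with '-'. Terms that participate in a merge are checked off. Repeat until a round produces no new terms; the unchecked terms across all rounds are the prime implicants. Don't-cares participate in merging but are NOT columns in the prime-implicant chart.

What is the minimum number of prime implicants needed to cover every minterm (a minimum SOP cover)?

6

[col 0] 00011*, 00100*, 00101*, 00110*, 01000*, 01001*, 01101*, 10000*, 10010*, 10011*, 10100*, 10110*, 11010*, 11100*, 11101*, 11110*
[col 1] -0011, -0100*, -0110*, -1101, 0-101, 001-0*, 0010-, 01-01, 0100-, 1-010*, 1-100*, 1-110*, 10-00*, 10-10*, 100-0*, 1001-, 101-0*, 11-10*, 111-0*, 1110-
[col 2] -01-0, 1--10, 1-1-0, 10--0
Prime implicants: -0011, -01-0, -1101, 0-101, 0010-, 01-01, 0100-, 1--10, 1-1-0, 10--0, 1001-, 1110-
PI chart (minterm → PIs covering it):
  3 | -0011  (sole → essential)
  5 | 0-101,0010-
  8 | 0100-  (sole → essential)
  9 | 01-01,0100-
  13 | -1101,0-101,01-01
  16 | 10--0  (sole → essential)
  18 | 1--10,10--0,1001-
  20 | -01-0,1-1-0,10--0
  22 | -01-0,1--10,1-1-0,10--0
  26 | 1--10  (sole → essential)
  28 | 1-1-0,1110-
  30 | 1--10,1-1-0
Essential prime implicants: -0011, 0100-, 1--10, 10--0
Petrick residual → 0-101, 1-1-0
Minimum SOP uses 6 PIs: b'c'de + a'cd'e + a'bc'd' + ade' + ace' + ab'e'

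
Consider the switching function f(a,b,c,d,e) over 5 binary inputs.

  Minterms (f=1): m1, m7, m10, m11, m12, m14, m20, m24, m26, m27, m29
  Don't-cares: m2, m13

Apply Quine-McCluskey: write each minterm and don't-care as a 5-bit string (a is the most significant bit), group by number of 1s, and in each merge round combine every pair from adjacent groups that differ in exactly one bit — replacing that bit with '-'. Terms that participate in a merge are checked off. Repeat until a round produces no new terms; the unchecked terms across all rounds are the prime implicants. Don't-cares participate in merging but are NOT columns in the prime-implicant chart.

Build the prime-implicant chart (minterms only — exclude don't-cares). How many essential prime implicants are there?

Round 0: 00001 00010✓ 00111 01010✓ 01011✓ 01100✓ 01101✓ 01110✓ 10100 11000✓ 11010✓ 11011✓ 11101✓
Round 1: -1010✓ -1011✓ -1101 0-010 01-10 0101-✓ 011-0 0110- 110-0 1101-✓
Round 2: -101-
PIs = {-101-, -1101, 0-010, 00001, 00111, 01-10, 011-0, 0110-, 10100, 110-0}
Coverage chart:
  m1: 00001 ←essential
  m7: 00111 ←essential
  m10: -101-,0-010,01-10
  m11: -101- ←essential
  m12: 011-0,0110-
  m14: 01-10,011-0
  m20: 10100 ←essential
  m24: 110-0 ←essential
  m26: -101-,110-0
  m27: -101- ←essential
  m29: -1101 ←essential
Essential: -101-, -1101, 00001, 00111, 10100, 110-0

6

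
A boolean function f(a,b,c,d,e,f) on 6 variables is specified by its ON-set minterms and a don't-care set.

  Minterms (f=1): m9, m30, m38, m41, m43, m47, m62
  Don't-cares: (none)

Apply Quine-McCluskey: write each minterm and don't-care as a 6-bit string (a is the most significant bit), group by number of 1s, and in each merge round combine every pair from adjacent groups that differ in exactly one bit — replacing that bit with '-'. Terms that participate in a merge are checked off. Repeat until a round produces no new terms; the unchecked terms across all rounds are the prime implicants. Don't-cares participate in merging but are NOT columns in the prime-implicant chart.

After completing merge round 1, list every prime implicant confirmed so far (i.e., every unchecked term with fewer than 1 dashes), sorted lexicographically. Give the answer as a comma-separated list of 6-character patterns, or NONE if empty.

100110

[col 0] 001001*, 011110*, 100110, 101001*, 101011*, 101111*, 111110*
[col 1] -01001, -11110, 101-11, 1010-1
Prime implicants: -01001, -11110, 100110, 101-11, 1010-1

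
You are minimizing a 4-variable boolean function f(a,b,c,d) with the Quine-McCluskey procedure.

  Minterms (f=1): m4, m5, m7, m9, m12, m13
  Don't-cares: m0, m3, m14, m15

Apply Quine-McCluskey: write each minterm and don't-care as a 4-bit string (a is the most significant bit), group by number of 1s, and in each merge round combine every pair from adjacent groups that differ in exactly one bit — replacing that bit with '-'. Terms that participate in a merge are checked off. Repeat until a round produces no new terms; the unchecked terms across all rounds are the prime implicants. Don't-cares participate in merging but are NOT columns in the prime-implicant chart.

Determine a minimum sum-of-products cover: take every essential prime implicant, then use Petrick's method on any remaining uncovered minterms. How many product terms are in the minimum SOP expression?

size-2^0 implicants → 0000(✓)  0011(✓)  0100(✓)  0101(✓)  0111(✓)  1001(✓)  1100(✓)  1101(✓)  1110(✓)  1111(✓)
size-2^1 implicants → -100(✓)  -101(✓)  -111(✓)  0-00  0-11  01-1(✓)  010-(✓)  1-01  11-0(✓)  11-1(✓)  110-(✓)  111-(✓)
size-2^2 implicants → -1-1  -10-  11--
Unchecked terms (primes): -1-1, -10-, 0-00, 0-11, 1-01, 11--
Minterm coverage:
  m4 ⊆ -10-,0-00
  m5 ⊆ -1-1,-10-
  m7 ⊆ -1-1,0-11
  m9 ⊆ 1-01 [E]
  m12 ⊆ -10-,11--
  m13 ⊆ -1-1,-10-,1-01,11--
E = {1-01}
Petrick residual → -1-1, -10-
Cover = bd + bc' + ac'd  |cover|=3

3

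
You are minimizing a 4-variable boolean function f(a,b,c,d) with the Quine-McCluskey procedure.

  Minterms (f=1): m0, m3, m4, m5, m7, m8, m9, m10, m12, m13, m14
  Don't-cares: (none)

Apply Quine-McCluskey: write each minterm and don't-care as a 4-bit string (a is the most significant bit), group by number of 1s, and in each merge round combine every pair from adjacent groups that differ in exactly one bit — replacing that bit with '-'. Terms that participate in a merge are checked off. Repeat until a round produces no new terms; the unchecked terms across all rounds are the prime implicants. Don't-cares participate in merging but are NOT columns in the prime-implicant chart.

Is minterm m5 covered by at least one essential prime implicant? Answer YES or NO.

NO

size-2^0 implicants → 0000(✓)  0011(✓)  0100(✓)  0101(✓)  0111(✓)  1000(✓)  1001(✓)  1010(✓)  1100(✓)  1101(✓)  1110(✓)
size-2^1 implicants → -000(✓)  -100(✓)  -101(✓)  0-00(✓)  0-11  01-1  010-(✓)  1-00(✓)  1-01(✓)  1-10(✓)  10-0(✓)  100-(✓)  11-0(✓)  110-(✓)
size-2^2 implicants → --00  -10-  1--0  1-0-
Unchecked terms (primes): --00, -10-, 0-11, 01-1, 1--0, 1-0-
Minterm coverage:
  m0 ⊆ --00 [E]
  m3 ⊆ 0-11 [E]
  m4 ⊆ --00,-10-
  m5 ⊆ -10-,01-1
  m7 ⊆ 0-11,01-1
  m8 ⊆ --00,1--0,1-0-
  m9 ⊆ 1-0- [E]
  m10 ⊆ 1--0 [E]
  m12 ⊆ --00,-10-,1--0,1-0-
  m13 ⊆ -10-,1-0-
  m14 ⊆ 1--0 [E]
E = {--00, 0-11, 1--0, 1-0-}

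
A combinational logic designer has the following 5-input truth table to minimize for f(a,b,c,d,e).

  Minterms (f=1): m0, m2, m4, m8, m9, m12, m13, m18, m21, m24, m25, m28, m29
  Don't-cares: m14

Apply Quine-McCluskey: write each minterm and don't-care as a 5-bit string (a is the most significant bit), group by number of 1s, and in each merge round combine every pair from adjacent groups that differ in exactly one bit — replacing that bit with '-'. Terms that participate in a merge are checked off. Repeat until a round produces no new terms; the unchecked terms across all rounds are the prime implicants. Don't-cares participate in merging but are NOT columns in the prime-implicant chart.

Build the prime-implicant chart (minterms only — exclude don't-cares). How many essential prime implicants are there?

Round 0: 00000✓ 00010✓ 00100✓ 01000✓ 01001✓ 01100✓ 01101✓ 01110✓ 10010✓ 10101✓ 11000✓ 11001✓ 11100✓ 11101✓
Round 1: -0010 -1000✓ -1001✓ -1100✓ -1101✓ 0-000✓ 0-100✓ 00-00✓ 000-0 01-00✓ 01-01✓ 0100-✓ 011-0 0110-✓ 1-101 11-00✓ 11-01✓ 1100-✓ 1110-✓
Round 2: -1-00✓ -1-01✓ -100-✓ -110-✓ 0--00 01-0-✓ 11-0-✓
Round 3: -1-0-
PIs = {-0010, -1-0-, 0--00, 000-0, 011-0, 1-101}
Coverage chart:
  m0: 0--00,000-0
  m2: -0010,000-0
  m4: 0--00 ←essential
  m8: -1-0-,0--00
  m9: -1-0- ←essential
  m12: -1-0-,0--00,011-0
  m13: -1-0- ←essential
  m18: -0010 ←essential
  m21: 1-101 ←essential
  m24: -1-0- ←essential
  m25: -1-0- ←essential
  m28: -1-0- ←essential
  m29: -1-0-,1-101
Essential: -0010, -1-0-, 0--00, 1-101

4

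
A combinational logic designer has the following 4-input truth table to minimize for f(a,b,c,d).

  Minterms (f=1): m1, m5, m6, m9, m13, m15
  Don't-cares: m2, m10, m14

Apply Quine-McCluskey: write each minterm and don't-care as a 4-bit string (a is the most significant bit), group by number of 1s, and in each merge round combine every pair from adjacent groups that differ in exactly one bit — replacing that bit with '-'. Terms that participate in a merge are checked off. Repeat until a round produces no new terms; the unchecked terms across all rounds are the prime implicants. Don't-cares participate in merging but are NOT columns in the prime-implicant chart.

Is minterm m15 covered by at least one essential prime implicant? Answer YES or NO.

[col 0] 0001*, 0010*, 0101*, 0110*, 1001*, 1010*, 1101*, 1110*, 1111*
[col 1] -001*, -010*, -101*, -110*, 0-01*, 0-10*, 1-01*, 1-10*, 11-1, 111-
[col 2] --01, --10
Prime implicants: --01, --10, 11-1, 111-
PI chart (minterm → PIs covering it):
  1 | --01  (sole → essential)
  5 | --01  (sole → essential)
  6 | --10  (sole → essential)
  9 | --01  (sole → essential)
  13 | --01,11-1
  15 | 11-1,111-
Essential prime implicants: --01, --10

NO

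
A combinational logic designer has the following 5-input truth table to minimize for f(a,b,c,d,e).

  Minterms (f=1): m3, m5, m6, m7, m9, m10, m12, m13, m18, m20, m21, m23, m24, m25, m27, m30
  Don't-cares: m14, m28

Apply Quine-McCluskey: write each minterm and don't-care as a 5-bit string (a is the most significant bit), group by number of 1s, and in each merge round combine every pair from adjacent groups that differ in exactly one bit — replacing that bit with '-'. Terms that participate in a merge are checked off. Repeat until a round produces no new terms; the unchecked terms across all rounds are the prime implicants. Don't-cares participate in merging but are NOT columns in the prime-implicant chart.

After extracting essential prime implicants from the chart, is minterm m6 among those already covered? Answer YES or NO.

NO

Round 0: 00011✓ 00101✓ 00110✓ 00111✓ 01001✓ 01010✓ 01100✓ 01101✓ 01110✓ 10010 10100✓ 10101✓ 10111✓ 11000✓ 11001✓ 11011✓ 11100✓ 11110✓
Round 1: -0101✓ -0111✓ -1001 -1100✓ -1110✓ 0-101 0-110 00-11 001-1✓ 0011- 01-01 01-10 011-0✓ 0110- 1-100 101-1✓ 1010- 11-00 110-1 1100- 111-0✓
Round 2: -01-1 -11-0
PIs = {-01-1, -1001, -11-0, 0-101, 0-110, 00-11, 0011-, 01-01, 01-10, 0110-, 1-100, 10010, 1010-, 11-00, 110-1, 1100-}
Coverage chart:
  m3: 00-11 ←essential
  m5: -01-1,0-101
  m6: 0-110,0011-
  m7: -01-1,00-11,0011-
  m9: -1001,01-01
  m10: 01-10 ←essential
  m12: -11-0,0110-
  m13: 0-101,01-01,0110-
  m18: 10010 ←essential
  m20: 1-100,1010-
  m21: -01-1,1010-
  m23: -01-1 ←essential
  m24: 11-00,1100-
  m25: -1001,110-1,1100-
  m27: 110-1 ←essential
  m30: -11-0 ←essential
Essential: -01-1, -11-0, 00-11, 01-10, 10010, 110-1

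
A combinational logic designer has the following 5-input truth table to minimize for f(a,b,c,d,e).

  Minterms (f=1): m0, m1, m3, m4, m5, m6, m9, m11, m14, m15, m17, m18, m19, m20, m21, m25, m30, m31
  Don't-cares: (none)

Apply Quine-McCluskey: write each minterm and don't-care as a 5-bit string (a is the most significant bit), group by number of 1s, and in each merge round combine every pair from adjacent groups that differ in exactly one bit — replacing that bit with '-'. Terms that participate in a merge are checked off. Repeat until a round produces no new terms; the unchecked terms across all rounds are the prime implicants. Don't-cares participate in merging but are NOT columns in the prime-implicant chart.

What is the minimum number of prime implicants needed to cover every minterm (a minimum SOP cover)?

7

[col 0] 00000*, 00001*, 00011*, 00100*, 00101*, 00110*, 01001*, 01011*, 01110*, 01111*, 10001*, 10010*, 10011*, 10100*, 10101*, 11001*, 11110*, 11111*
[col 1] -0001*, -0011*, -0100*, -0101*, -1001*, -1110*, -1111*, 0-001*, 0-011*, 0-110, 00-00*, 00-01*, 000-1*, 0000-*, 001-0, 0010-*, 01-11, 010-1*, 0111-*, 1-001*, 10-01*, 100-1*, 1001-, 1010-*, 1111-*
[col 2] --001, -0-01, -00-1, -010-, -111-, 0-0-1, 00-0-
Prime implicants: --001, -0-01, -00-1, -010-, -111-, 0-0-1, 0-110, 00-0-, 001-0, 01-11, 1001-
PI chart (minterm → PIs covering it):
  0 | 00-0-  (sole → essential)
  1 | --001,-0-01,-00-1,0-0-1,00-0-
  3 | -00-1,0-0-1
  4 | -010-,00-0-,001-0
  5 | -0-01,-010-,00-0-
  6 | 0-110,001-0
  9 | --001,0-0-1
  11 | 0-0-1,01-11
  14 | -111-,0-110
  15 | -111-,01-11
  17 | --001,-0-01,-00-1
  18 | 1001-  (sole → essential)
  19 | -00-1,1001-
  20 | -010-  (sole → essential)
  21 | -0-01,-010-
  25 | --001  (sole → essential)
  30 | -111-  (sole → essential)
  31 | -111-  (sole → essential)
Essential prime implicants: --001, -010-, -111-, 00-0-, 1001-
Petrick residual → 0-0-1, 0-110
Minimum SOP uses 7 PIs: c'd'e + b'cd' + bcd + a'c'e + a'cde' + a'b'd' + ab'c'd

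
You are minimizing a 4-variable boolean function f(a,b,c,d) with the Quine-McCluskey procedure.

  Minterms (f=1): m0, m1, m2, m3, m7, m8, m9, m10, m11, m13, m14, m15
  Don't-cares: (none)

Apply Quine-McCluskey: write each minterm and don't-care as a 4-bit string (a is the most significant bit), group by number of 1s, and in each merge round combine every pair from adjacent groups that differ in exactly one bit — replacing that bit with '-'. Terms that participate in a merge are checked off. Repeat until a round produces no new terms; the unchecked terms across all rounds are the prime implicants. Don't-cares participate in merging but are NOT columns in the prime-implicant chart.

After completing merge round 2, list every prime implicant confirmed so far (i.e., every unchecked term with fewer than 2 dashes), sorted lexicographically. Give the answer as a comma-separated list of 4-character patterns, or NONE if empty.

Round 0: 0000✓ 0001✓ 0010✓ 0011✓ 0111✓ 1000✓ 1001✓ 1010✓ 1011✓ 1101✓ 1110✓ 1111✓
Round 1: -000✓ -001✓ -010✓ -011✓ -111✓ 0-11✓ 00-0✓ 00-1✓ 000-✓ 001-✓ 1-01✓ 1-10✓ 1-11✓ 10-0✓ 10-1✓ 100-✓ 101-✓ 11-1✓ 111-✓
Round 2: --11 -0-0✓ -0-1✓ -00-✓ -01-✓ 00--✓ 1--1 1-1- 10--✓
Round 3: -0--
PIs = {--11, -0--, 1--1, 1-1-}

NONE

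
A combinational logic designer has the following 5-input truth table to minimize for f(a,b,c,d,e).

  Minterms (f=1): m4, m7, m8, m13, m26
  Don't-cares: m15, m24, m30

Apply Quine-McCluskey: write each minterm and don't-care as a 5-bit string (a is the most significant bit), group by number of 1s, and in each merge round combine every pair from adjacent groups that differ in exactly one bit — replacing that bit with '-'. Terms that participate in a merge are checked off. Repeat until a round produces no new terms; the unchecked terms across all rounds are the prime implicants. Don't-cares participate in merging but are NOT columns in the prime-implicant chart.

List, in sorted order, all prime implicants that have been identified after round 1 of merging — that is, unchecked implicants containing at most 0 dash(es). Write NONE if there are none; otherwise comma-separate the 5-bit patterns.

[col 0] 00100, 00111*, 01000*, 01101*, 01111*, 11000*, 11010*, 11110*
[col 1] -1000, 0-111, 011-1, 11-10, 110-0
Prime implicants: -1000, 0-111, 00100, 011-1, 11-10, 110-0

00100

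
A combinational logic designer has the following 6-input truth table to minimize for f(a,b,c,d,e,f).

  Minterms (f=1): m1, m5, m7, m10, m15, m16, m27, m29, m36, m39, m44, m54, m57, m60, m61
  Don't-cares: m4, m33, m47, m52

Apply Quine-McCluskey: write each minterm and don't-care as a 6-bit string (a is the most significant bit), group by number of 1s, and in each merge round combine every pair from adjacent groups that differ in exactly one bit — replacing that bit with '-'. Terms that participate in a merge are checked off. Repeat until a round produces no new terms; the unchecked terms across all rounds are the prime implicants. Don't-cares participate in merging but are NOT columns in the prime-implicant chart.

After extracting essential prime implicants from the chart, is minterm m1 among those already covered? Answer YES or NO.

[col 0] 000001*, 000100*, 000101*, 000111*, 001010, 001111*, 010000, 011011, 011101*, 100001*, 100100*, 100111*, 101100*, 101111*, 110100*, 110110*, 111001*, 111100*, 111101*
[col 1] -00001, -00100, -00111*, -01111*, -11101, 00-111*, 000-01, 0001-1, 00010-, 1-0100*, 1-1100*, 10-100*, 10-111*, 11-100*, 1101-0, 111-01, 11110-
[col 2] -0-111, 1--100
Prime implicants: -0-111, -00001, -00100, -11101, 000-01, 0001-1, 00010-, 001010, 010000, 011011, 1--100, 1101-0, 111-01, 11110-
PI chart (minterm → PIs covering it):
  1 | -00001,000-01
  5 | 000-01,0001-1,00010-
  7 | -0-111,0001-1
  10 | 001010  (sole → essential)
  15 | -0-111  (sole → essential)
  16 | 010000  (sole → essential)
  27 | 011011  (sole → essential)
  29 | -11101  (sole → essential)
  36 | -00100,1--100
  39 | -0-111  (sole → essential)
  44 | 1--100  (sole → essential)
  54 | 1101-0  (sole → essential)
  57 | 111-01  (sole → essential)
  60 | 1--100,11110-
  61 | -11101,111-01,11110-
Essential prime implicants: -0-111, -11101, 001010, 010000, 011011, 1--100, 1101-0, 111-01

NO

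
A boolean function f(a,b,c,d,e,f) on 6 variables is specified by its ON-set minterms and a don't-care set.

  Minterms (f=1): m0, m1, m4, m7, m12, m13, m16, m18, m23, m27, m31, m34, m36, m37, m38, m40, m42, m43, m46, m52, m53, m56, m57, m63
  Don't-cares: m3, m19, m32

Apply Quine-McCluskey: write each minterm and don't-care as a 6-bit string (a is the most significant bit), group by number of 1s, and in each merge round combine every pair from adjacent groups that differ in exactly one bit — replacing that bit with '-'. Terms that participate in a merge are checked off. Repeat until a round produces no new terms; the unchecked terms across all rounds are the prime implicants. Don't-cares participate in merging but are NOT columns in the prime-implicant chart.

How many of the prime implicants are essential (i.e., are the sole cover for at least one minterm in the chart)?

8

size-2^0 implicants → 000000(✓)  000001(✓)  000011(✓)  000100(✓)  000111(✓)  001100(✓)  001101(✓)  010000(✓)  010010(✓)  010011(✓)  010111(✓)  011011(✓)  011111(✓)  100000(✓)  100010(✓)  100100(✓)  100101(✓)  100110(✓)  101000(✓)  101010(✓)  101011(✓)  101110(✓)  110100(✓)  110101(✓)  111000(✓)  111001(✓)  111111(✓)
size-2^1 implicants → -00000(✓)  -00100(✓)  -11111  0-0000  0-0011(✓)  0-0111(✓)  00-100  000-00(✓)  000-11(✓)  0000-1  00000-  00110-  01-011(✓)  01-111(✓)  010-11(✓)  0100-0  01001-  011-11(✓)  1-0100(✓)  1-0101(✓)  1-1000  10-000(✓)  10-010(✓)  10-110(✓)  100-00(✓)  100-10(✓)  1000-0(✓)  1001-0(✓)  10010-(✓)  101-10(✓)  1010-0(✓)  10101-  11010-(✓)  11100-
size-2^2 implicants → -00-00  0-0-11  01--11  1-010-  10--10  10-0-0  100--0
Unchecked terms (primes): -00-00, -11111, 0-0-11, 0-0000, 00-100, 0000-1, 00000-, 00110-, 01--11, 0100-0, 01001-, 1-010-, 1-1000, 10--10, 10-0-0, 100--0, 10101-, 11100-
Minterm coverage:
  m0 ⊆ -00-00,0-0000,00000-
  m1 ⊆ 0000-1,00000-
  m4 ⊆ -00-00,00-100
  m7 ⊆ 0-0-11 [E]
  m12 ⊆ 00-100,00110-
  m13 ⊆ 00110- [E]
  m16 ⊆ 0-0000,0100-0
  m18 ⊆ 0100-0,01001-
  m23 ⊆ 0-0-11,01--11
  m27 ⊆ 01--11 [E]
  m31 ⊆ -11111,01--11
  m34 ⊆ 10--10,10-0-0,100--0
  m36 ⊆ -00-00,1-010-,100--0
  m37 ⊆ 1-010- [E]
  m38 ⊆ 10--10,100--0
  m40 ⊆ 1-1000,10-0-0
  m42 ⊆ 10--10,10-0-0,10101-
  m43 ⊆ 10101- [E]
  m46 ⊆ 10--10 [E]
  m52 ⊆ 1-010- [E]
  m53 ⊆ 1-010- [E]
  m56 ⊆ 1-1000,11100-
  m57 ⊆ 11100- [E]
  m63 ⊆ -11111 [E]
E = {-11111, 0-0-11, 00110-, 01--11, 1-010-, 10--10, 10101-, 11100-}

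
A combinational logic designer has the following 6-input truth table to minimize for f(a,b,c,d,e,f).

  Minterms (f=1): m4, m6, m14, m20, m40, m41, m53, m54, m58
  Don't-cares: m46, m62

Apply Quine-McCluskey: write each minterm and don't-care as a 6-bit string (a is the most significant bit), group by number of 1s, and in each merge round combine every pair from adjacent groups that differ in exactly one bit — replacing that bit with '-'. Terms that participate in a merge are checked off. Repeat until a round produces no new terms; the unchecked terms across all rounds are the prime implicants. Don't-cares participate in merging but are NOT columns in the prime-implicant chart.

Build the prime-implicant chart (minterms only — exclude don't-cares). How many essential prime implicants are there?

5

Round 0: 000100✓ 000110✓ 001110✓ 010100✓ 101000✓ 101001✓ 101110✓ 110101 110110✓ 111010✓ 111110✓
Round 1: -01110 0-0100 00-110 0001-0 1-1110 10100- 11-110 111-10
PIs = {-01110, 0-0100, 00-110, 0001-0, 1-1110, 10100-, 11-110, 110101, 111-10}
Coverage chart:
  m4: 0-0100,0001-0
  m6: 00-110,0001-0
  m14: -01110,00-110
  m20: 0-0100 ←essential
  m40: 10100- ←essential
  m41: 10100- ←essential
  m53: 110101 ←essential
  m54: 11-110 ←essential
  m58: 111-10 ←essential
Essential: 0-0100, 10100-, 11-110, 110101, 111-10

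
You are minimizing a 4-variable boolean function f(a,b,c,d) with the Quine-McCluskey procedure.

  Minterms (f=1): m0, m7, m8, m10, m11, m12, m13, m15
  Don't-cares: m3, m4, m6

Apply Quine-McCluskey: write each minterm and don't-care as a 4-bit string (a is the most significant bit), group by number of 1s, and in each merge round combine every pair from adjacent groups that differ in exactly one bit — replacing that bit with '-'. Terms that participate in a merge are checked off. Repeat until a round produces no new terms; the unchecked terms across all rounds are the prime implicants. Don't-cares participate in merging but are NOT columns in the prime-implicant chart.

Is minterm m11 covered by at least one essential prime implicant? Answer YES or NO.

[col 0] 0000*, 0011*, 0100*, 0110*, 0111*, 1000*, 1010*, 1011*, 1100*, 1101*, 1111*
[col 1] -000*, -011*, -100*, -111*, 0-00*, 0-11*, 01-0, 011-, 1-00*, 1-11*, 10-0, 101-, 11-1, 110-
[col 2] --00, --11
Prime implicants: --00, --11, 01-0, 011-, 10-0, 101-, 11-1, 110-
PI chart (minterm → PIs covering it):
  0 | --00  (sole → essential)
  7 | --11,011-
  8 | --00,10-0
  10 | 10-0,101-
  11 | --11,101-
  12 | --00,110-
  13 | 11-1,110-
  15 | --11,11-1
Essential prime implicants: --00

NO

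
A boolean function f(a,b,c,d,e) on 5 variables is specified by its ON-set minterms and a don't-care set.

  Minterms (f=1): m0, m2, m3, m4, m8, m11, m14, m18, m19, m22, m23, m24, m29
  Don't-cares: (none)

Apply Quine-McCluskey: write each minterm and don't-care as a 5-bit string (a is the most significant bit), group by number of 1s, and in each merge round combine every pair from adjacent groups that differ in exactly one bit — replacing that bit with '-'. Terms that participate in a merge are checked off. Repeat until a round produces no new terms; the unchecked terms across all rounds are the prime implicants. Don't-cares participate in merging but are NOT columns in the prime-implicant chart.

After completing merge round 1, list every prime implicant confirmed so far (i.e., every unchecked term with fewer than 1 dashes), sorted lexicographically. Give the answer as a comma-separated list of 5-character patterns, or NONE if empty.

01110, 11101

[col 0] 00000*, 00010*, 00011*, 00100*, 01000*, 01011*, 01110, 10010*, 10011*, 10110*, 10111*, 11000*, 11101
[col 1] -0010*, -0011*, -1000, 0-000, 0-011, 00-00, 000-0, 0001-*, 10-10*, 10-11*, 1001-*, 1011-*
[col 2] -001-, 10-1-
Prime implicants: -001-, -1000, 0-000, 0-011, 00-00, 000-0, 01110, 10-1-, 11101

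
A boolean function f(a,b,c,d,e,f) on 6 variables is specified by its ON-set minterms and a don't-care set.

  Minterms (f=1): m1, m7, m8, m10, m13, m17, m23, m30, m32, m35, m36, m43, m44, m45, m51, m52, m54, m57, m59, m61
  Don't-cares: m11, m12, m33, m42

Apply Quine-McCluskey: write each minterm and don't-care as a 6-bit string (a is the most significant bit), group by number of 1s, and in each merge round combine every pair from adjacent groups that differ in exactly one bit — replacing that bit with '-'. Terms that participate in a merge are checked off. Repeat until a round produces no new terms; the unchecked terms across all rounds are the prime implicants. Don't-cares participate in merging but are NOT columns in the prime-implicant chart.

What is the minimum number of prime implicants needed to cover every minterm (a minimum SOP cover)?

Round 0: 000001✓ 000111✓ 001000✓ 001010✓ 001011✓ 001100✓ 001101✓ 010001✓ 010111✓ 011110 100000✓ 100001✓ 100011✓ 100100✓ 101010✓ 101011✓ 101100✓ 101101✓ 110011✓ 110100✓ 110110✓ 111001✓ 111011✓ 111101✓
Round 1: -00001 -01010✓ -01011✓ -01100✓ -01101✓ 0-0001 0-0111 001-00 0010-0 00101-✓ 00110-✓ 1-0011✓ 1-0100 1-1011✓ 1-1101 10-011✓ 10-100 100-00 1000-1 10000- 10101-✓ 10110-✓ 11-011✓ 1101-0 111-01 1110-1
Round 2: -0101- -0110- 1--011
PIs = {-00001, -0101-, -0110-, 0-0001, 0-0111, 001-00, 0010-0, 011110, 1--011, 1-0100, 1-1101, 10-100, 100-00, 1000-1, 10000-, 1101-0, 111-01, 1110-1}
Coverage chart:
  m1: -00001,0-0001
  m7: 0-0111 ←essential
  m8: 001-00,0010-0
  m10: -0101-,0010-0
  m13: -0110- ←essential
  m17: 0-0001 ←essential
  m23: 0-0111 ←essential
  m30: 011110 ←essential
  m32: 100-00,10000-
  m35: 1--011,1000-1
  m36: 1-0100,10-100,100-00
  m43: -0101-,1--011
  m44: -0110-,10-100
  m45: -0110-,1-1101
  m51: 1--011 ←essential
  m52: 1-0100,1101-0
  m54: 1101-0 ←essential
  m57: 111-01,1110-1
  m59: 1--011,1110-1
  m61: 1-1101,111-01
Essential: -0110-, 0-0001, 0-0111, 011110, 1--011, 1101-0
Petrick residual → 0010-0, 100-00, 111-01
Min cover (9 terms): b'cde' + a'c'd'e'f + a'c'def + a'b'cd'f' + a'bcdef' + ad'ef + ab'c'e'f' + abc'df' + abce'f

9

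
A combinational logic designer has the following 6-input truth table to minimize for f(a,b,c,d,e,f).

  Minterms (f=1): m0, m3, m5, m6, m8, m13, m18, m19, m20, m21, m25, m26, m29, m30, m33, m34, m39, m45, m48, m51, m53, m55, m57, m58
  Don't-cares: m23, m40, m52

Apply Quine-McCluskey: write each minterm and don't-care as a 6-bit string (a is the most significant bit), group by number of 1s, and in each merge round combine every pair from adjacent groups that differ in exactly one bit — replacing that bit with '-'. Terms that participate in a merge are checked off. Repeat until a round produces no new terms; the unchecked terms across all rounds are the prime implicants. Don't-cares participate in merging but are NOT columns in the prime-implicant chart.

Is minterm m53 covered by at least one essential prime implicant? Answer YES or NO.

YES

Round 0: 000000✓ 000011✓ 000101✓ 000110 001000✓ 001101✓ 010010✓ 010011✓ 010100✓ 010101✓ 010111✓ 011001✓ 011010✓ 011101✓ 011110✓ 100001 100010 100111✓ 101000✓ 101101✓ 110000✓ 110011✓ 110100✓ 110101✓ 110111✓ 111001✓ 111010✓
Round 1: -01000 -01101 -10011✓ -10100✓ -10101✓ -10111✓ -11001 -11010 0-0011 0-0101✓ 0-1101✓ 00-000 00-101✓ 01-010 01-101✓ 010-11✓ 01001- 0101-1✓ 01010-✓ 011-01 011-10 1-0111 110-00 110-11✓ 1101-1✓ 11010-✓
Round 2: -10-11 -101-1 -1010- 0--101
PIs = {-01000, -01101, -10-11, -101-1, -1010-, -11001, -11010, 0--101, 0-0011, 00-000, 000110, 01-010, 01001-, 011-01, 011-10, 1-0111, 100001, 100010, 110-00}
Coverage chart:
  m0: 00-000 ←essential
  m3: 0-0011 ←essential
  m5: 0--101 ←essential
  m6: 000110 ←essential
  m8: -01000,00-000
  m13: -01101,0--101
  m18: 01-010,01001-
  m19: -10-11,0-0011,01001-
  m20: -1010- ←essential
  m21: -101-1,-1010-,0--101
  m25: -11001,011-01
  m26: -11010,01-010,011-10
  m29: 0--101,011-01
  m30: 011-10 ←essential
  m33: 100001 ←essential
  m34: 100010 ←essential
  m39: 1-0111 ←essential
  m45: -01101 ←essential
  m48: 110-00 ←essential
  m51: -10-11 ←essential
  m53: -101-1,-1010-
  m55: -10-11,-101-1,1-0111
  m57: -11001 ←essential
  m58: -11010 ←essential
Essential: -01101, -10-11, -1010-, -11001, -11010, 0--101, 0-0011, 00-000, 000110, 011-10, 1-0111, 100001, 100010, 110-00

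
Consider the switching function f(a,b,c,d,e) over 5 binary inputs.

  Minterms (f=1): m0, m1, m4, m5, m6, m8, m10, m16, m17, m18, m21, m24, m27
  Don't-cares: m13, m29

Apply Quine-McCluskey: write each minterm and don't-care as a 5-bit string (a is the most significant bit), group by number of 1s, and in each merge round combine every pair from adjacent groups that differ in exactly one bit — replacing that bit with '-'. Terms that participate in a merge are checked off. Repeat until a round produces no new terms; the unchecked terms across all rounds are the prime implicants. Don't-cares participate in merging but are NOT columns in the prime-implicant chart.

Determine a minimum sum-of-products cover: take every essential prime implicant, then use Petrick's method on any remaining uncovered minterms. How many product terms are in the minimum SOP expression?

Round 0: 00000✓ 00001✓ 00100✓ 00101✓ 00110✓ 01000✓ 01010✓ 01101✓ 10000✓ 10001✓ 10010✓ 10101✓ 11000✓ 11011 11101✓
Round 1: -0000✓ -0001✓ -0101✓ -1000✓ -1101✓ 0-000✓ 0-101✓ 00-00✓ 00-01✓ 0000-✓ 001-0 0010-✓ 010-0 1-000✓ 1-101✓ 10-01✓ 100-0 1000-✓
Round 2: --000 --101 -0-01 -000- 00-0-
PIs = {--000, --101, -0-01, -000-, 00-0-, 001-0, 010-0, 100-0, 11011}
Coverage chart:
  m0: --000,-000-,00-0-
  m1: -0-01,-000-,00-0-
  m4: 00-0-,001-0
  m5: --101,-0-01,00-0-
  m6: 001-0 ←essential
  m8: --000,010-0
  m10: 010-0 ←essential
  m16: --000,-000-,100-0
  m17: -0-01,-000-
  m18: 100-0 ←essential
  m21: --101,-0-01
  m24: --000 ←essential
  m27: 11011 ←essential
Essential: --000, 001-0, 010-0, 100-0, 11011
Petrick residual → -0-01
Min cover (6 terms): c'd'e' + b'd'e + a'b'ce' + a'bc'e' + ab'c'e' + abc'de

6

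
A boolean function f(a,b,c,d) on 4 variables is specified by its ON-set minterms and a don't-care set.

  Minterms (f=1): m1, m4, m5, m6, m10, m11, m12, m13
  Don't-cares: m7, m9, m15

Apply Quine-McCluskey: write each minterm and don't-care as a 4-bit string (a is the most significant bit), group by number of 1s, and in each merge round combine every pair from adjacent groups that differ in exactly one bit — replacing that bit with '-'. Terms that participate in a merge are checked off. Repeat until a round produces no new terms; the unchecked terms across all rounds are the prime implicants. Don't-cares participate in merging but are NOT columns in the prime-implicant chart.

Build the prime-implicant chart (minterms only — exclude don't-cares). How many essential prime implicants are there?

4

[col 0] 0001*, 0100*, 0101*, 0110*, 0111*, 1001*, 1010*, 1011*, 1100*, 1101*, 1111*
[col 1] -001*, -100*, -101*, -111*, 0-01*, 01-0*, 01-1*, 010-*, 011-*, 1-01*, 1-11*, 10-1*, 101-, 11-1*, 110-*
[col 2] --01, -1-1, -10-, 01--, 1--1
Prime implicants: --01, -1-1, -10-, 01--, 1--1, 101-
PI chart (minterm → PIs covering it):
  1 | --01  (sole → essential)
  4 | -10-,01--
  5 | --01,-1-1,-10-,01--
  6 | 01--  (sole → essential)
  10 | 101-  (sole → essential)
  11 | 1--1,101-
  12 | -10-  (sole → essential)
  13 | --01,-1-1,-10-,1--1
Essential prime implicants: --01, -10-, 01--, 101-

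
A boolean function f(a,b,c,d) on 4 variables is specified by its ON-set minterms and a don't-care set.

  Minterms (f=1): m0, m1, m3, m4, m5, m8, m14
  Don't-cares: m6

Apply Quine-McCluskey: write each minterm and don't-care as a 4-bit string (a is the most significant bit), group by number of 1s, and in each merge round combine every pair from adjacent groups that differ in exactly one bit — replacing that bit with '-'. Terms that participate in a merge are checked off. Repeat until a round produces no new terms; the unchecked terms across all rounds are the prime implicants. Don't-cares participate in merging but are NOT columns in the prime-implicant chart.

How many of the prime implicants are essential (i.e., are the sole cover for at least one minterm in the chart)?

size-2^0 implicants → 0000(✓)  0001(✓)  0011(✓)  0100(✓)  0101(✓)  0110(✓)  1000(✓)  1110(✓)
size-2^1 implicants → -000  -110  0-00(✓)  0-01(✓)  00-1  000-(✓)  01-0  010-(✓)
size-2^2 implicants → 0-0-
Unchecked terms (primes): -000, -110, 0-0-, 00-1, 01-0
Minterm coverage:
  m0 ⊆ -000,0-0-
  m1 ⊆ 0-0-,00-1
  m3 ⊆ 00-1 [E]
  m4 ⊆ 0-0-,01-0
  m5 ⊆ 0-0- [E]
  m8 ⊆ -000 [E]
  m14 ⊆ -110 [E]
E = {-000, -110, 0-0-, 00-1}

4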